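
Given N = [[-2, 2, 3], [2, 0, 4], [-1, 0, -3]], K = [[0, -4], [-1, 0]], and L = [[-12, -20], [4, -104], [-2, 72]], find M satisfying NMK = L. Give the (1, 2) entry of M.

Isolating M: multiply by N⁻¹ from the left and K⁻¹ from the right, so M = N⁻¹LK⁻¹.
det N = 4; the adjugate gives N⁻¹ = [[0, 3/2, 2], [1/2, 9/4, 7/2], [0, -1/2, -1]].
det K = -4, so K⁻¹ = [[0, -1], [-1/4, 0]].
N⁻¹L = [[2, -12], [-4, 8], [0, -20]].
M = (N⁻¹L)K⁻¹ = [[3, -2], [-2, 4], [5, 0]].

-2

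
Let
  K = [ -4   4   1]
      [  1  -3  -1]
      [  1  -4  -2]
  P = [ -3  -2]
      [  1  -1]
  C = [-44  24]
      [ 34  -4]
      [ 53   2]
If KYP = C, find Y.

Left-multiply by K⁻¹ and right-multiply by P⁻¹: Y = K⁻¹CP⁻¹.
K has determinant -5; K⁻¹ = [[-2/5, -4/5, 1/5], [-1/5, -7/5, 3/5], [1/5, 12/5, -8/5]].
P has determinant 5; P⁻¹ = [[-1/5, 2/5], [-1/5, -3/5]].
K⁻¹C = [[1, -6], [-7, 2], [-12, -8]].
Y = (K⁻¹C)P⁻¹ = [[1, 4], [1, -4], [4, 0]].

Y = [[1, 4], [1, -4], [4, 0]]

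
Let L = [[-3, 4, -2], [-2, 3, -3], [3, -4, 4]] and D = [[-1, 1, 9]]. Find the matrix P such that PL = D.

L is on the right of P, so right-multiply by L⁻¹: P = DL⁻¹.
det L = -2; the adjugate gives L⁻¹ = [[0, 4, 3], [1/2, 3, 5/2], [1/2, 0, 1/2]].
P = DL⁻¹ = [[-1, 1, 9]] · [[0, 4, 3], [1/2, 3, 5/2], [1/2, 0, 1/2]] = [[5, -1, 4]].

P = [[5, -1, 4]]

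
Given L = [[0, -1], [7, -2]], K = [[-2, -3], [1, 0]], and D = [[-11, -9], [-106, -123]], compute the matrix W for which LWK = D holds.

W = [[5, -2], [-3, 5]]

W = L⁻¹DK⁻¹ (apply L⁻¹ on the left and K⁻¹ on the right).
det L = 7, so L⁻¹ = [[-2/7, 1/7], [-1, 0]].
det K = 3, so K⁻¹ = [[0, 1], [-1/3, -2/3]].
L⁻¹D = [[-12, -15], [11, 9]].
W = (L⁻¹D)K⁻¹ = [[5, -2], [-3, 5]].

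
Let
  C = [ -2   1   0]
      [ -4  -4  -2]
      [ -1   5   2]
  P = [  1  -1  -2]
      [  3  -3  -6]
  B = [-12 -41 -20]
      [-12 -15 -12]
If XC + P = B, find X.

X = [[1, 4, -5], [-1, 4, 1]]

XC = B − P = [[-13, -40, -18], [-15, -12, -6]].
C is on the right of X, so right-multiply by C⁻¹: X = (B − P)C⁻¹.
det C = 6; the adjugate gives C⁻¹ = [[1/3, -1/3, -1/3], [5/3, -2/3, -2/3], [-4, 3/2, 2]].
X = (B − P)C⁻¹ = [[1, 4, -5], [-1, 4, 1]].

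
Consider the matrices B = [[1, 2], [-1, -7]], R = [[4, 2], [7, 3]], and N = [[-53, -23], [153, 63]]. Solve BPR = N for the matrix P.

P = [[-5, 1], [2, -4]]

Left-multiply by B⁻¹ and right-multiply by R⁻¹: P = B⁻¹NR⁻¹.
B has determinant -5; B⁻¹ = [[7/5, 2/5], [-1/5, -1/5]].
R has determinant -2; R⁻¹ = [[-3/2, 1], [7/2, -2]].
B⁻¹N = [[-13, -7], [-20, -8]].
P = (B⁻¹N)R⁻¹ = [[-5, 1], [2, -4]].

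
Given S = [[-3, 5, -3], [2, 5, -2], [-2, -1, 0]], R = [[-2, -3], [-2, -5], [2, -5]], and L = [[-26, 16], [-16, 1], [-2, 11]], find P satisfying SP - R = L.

SP = L + R = [[-28, 13], [-18, -4], [0, 6]].
Since S multiplies P on the left, P = S⁻¹(L + R).
S has determinant 2; S⁻¹ = [[-1, 3/2, 5/2], [2, -3, -6], [4, -13/2, -25/2]].
P = S⁻¹(L + R) = [[1, -4], [-2, 2], [5, 3]].

P = [[1, -4], [-2, 2], [5, 3]]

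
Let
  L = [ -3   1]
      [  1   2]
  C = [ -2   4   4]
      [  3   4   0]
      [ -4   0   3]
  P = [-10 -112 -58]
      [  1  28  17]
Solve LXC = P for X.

Isolating X: multiply by L⁻¹ from the left and C⁻¹ from the right, so X = L⁻¹PC⁻¹.
det L = -7; the adjugate gives L⁻¹ = [[-2/7, 1/7], [1/7, 3/7]].
det C = 4, so C⁻¹ = [[3, -3, -4], [-9/4, 5/2, 3], [4, -4, -5]].
L⁻¹P = [[3, 36, 19], [-1, -4, -1]].
X = (L⁻¹P)C⁻¹ = [[4, 5, 1], [2, -3, -3]].

X = [[4, 5, 1], [2, -3, -3]]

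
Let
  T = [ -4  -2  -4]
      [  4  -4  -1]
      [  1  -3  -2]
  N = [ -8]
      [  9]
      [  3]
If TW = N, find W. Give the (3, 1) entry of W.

Since T multiplies W on the left, W = T⁻¹N.
T has determinant -2; T⁻¹ = [[-5/2, -4, 7], [-7/2, -6, 10], [4, 7, -12]].
W = T⁻¹N = [[-5/2, -4, 7], [-7/2, -6, 10], [4, 7, -12]] · [[-8], [9], [3]] = [[5], [4], [-5]].

-5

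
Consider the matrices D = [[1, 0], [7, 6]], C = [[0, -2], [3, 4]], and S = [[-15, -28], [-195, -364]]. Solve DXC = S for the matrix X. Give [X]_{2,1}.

4

X = D⁻¹SC⁻¹ (apply D⁻¹ on the left and C⁻¹ on the right).
det D = 6, so D⁻¹ = [[1, 0], [-7/6, 1/6]].
C has determinant 6; C⁻¹ = [[2/3, 1/3], [-1/2, 0]].
D⁻¹S = [[-15, -28], [-15, -28]].
X = (D⁻¹S)C⁻¹ = [[4, -5], [4, -5]].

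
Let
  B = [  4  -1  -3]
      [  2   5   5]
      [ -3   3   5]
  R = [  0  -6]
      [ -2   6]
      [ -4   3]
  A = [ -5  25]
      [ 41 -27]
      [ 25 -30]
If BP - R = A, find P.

P = [[2, 2], [4, -2], [3, -3]]

BP = A + R = [[-5, 19], [39, -21], [21, -27]].
Left-multiplying both sides by B⁻¹ gives P = B⁻¹(A + R).
B has determinant 2; B⁻¹ = [[5, -2, 5], [-25/2, 11/2, -13], [21/2, -9/2, 11]].
P = B⁻¹(A + R) = [[2, 2], [4, -2], [3, -3]].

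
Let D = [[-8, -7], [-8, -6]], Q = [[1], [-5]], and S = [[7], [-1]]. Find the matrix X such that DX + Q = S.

X = [[1], [-2]]

DX = S − Q = [[6], [4]].
D is on the left of X, so left-multiply by D⁻¹: X = D⁻¹(S − Q).
det D = -8, so D⁻¹ = [[3/4, -7/8], [-1, 1]].
X = D⁻¹(S − Q) = [[1], [-2]].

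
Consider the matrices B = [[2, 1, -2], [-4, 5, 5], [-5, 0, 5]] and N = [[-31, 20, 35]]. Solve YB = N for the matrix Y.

Since B sits to the right of Y, Y = NB⁻¹.
det B = -5, so B⁻¹ = [[-5, 1, -3], [1, 0, 2/5], [-5, 1, -14/5]].
Y = NB⁻¹ = [[-31, 20, 35]] · [[-5, 1, -3], [1, 0, 2/5], [-5, 1, -14/5]] = [[0, 4, 3]].

Y = [[0, 4, 3]]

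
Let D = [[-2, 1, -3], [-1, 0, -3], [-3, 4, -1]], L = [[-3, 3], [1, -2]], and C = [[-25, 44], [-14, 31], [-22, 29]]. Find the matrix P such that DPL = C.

Isolating P: multiply by D⁻¹ from the left and L⁻¹ from the right, so P = D⁻¹CL⁻¹.
det D = -4; the adjugate gives D⁻¹ = [[-3, 11/4, 3/4], [-2, 7/4, 3/4], [1, -5/4, -1/4]].
L has determinant 3; L⁻¹ = [[-2/3, -1], [-1/3, -1]].
D⁻¹C = [[20, -25], [9, -12], [-2, -2]].
P = (D⁻¹C)L⁻¹ = [[-5, 5], [-2, 3], [2, 4]].

P = [[-5, 5], [-2, 3], [2, 4]]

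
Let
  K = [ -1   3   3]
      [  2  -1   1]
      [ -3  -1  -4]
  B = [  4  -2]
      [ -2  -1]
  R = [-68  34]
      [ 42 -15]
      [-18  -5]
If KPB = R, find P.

P = [[2, -3], [-5, -2], [0, 1]]

P = K⁻¹RB⁻¹ (apply K⁻¹ on the left and B⁻¹ on the right).
det K = -5, so K⁻¹ = [[-1, -9/5, -6/5], [-1, -13/5, -7/5], [1, 2, 1]].
det B = -8; the adjugate gives B⁻¹ = [[1/8, -1/4], [-1/4, -1/2]].
K⁻¹R = [[14, -1], [-16, 12], [-2, -1]].
P = (K⁻¹R)B⁻¹ = [[2, -3], [-5, -2], [0, 1]].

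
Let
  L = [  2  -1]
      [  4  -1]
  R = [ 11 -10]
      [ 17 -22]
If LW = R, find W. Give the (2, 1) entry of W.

-5

Since L multiplies W on the left, W = L⁻¹R.
det L = 2; the adjugate gives L⁻¹ = [[-1/2, 1/2], [-2, 1]].
W = L⁻¹R = [[-1/2, 1/2], [-2, 1]] · [[11, -10], [17, -22]] = [[3, -6], [-5, -2]].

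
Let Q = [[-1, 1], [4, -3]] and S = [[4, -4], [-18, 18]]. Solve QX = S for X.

Since Q multiplies X on the left, X = Q⁻¹S.
Q has determinant -1; Q⁻¹ = [[3, 1], [4, 1]].
X = Q⁻¹S = [[3, 1], [4, 1]] · [[4, -4], [-18, 18]] = [[-6, 6], [-2, 2]].

X = [[-6, 6], [-2, 2]]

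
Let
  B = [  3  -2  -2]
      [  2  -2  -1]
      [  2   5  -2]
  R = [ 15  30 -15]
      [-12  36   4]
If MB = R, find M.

B is on the right of M, so right-multiply by B⁻¹: M = RB⁻¹.
det B = -5; the adjugate gives B⁻¹ = [[-9/5, 14/5, 2/5], [-2/5, 2/5, 1/5], [-14/5, 19/5, 2/5]].
M = RB⁻¹ = [[15, 30, -15], [-12, 36, 4]] · [[-9/5, 14/5, 2/5], [-2/5, 2/5, 1/5], [-14/5, 19/5, 2/5]] = [[3, -3, 6], [-4, -4, 4]].

M = [[3, -3, 6], [-4, -4, 4]]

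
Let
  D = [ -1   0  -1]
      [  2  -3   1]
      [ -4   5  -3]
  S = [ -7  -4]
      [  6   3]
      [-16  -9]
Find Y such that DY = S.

Left-multiplying both sides by D⁻¹ gives Y = D⁻¹S.
D has determinant -2; D⁻¹ = [[-2, 5/2, 3/2], [-1, 1/2, 1/2], [1, -5/2, -3/2]].
Y = D⁻¹S = [[-2, 5/2, 3/2], [-1, 1/2, 1/2], [1, -5/2, -3/2]] · [[-7, -4], [6, 3], [-16, -9]] = [[5, 2], [2, 1], [2, 2]].

Y = [[5, 2], [2, 1], [2, 2]]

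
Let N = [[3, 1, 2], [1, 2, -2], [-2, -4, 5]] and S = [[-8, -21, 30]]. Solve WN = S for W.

W = [[1, 1, 6]]

Since N sits to the right of W, W = SN⁻¹.
N has determinant 5; N⁻¹ = [[2/5, -13/5, -6/5], [-1/5, 19/5, 8/5], [0, 2, 1]].
W = SN⁻¹ = [[-8, -21, 30]] · [[2/5, -13/5, -6/5], [-1/5, 19/5, 8/5], [0, 2, 1]] = [[1, 1, 6]].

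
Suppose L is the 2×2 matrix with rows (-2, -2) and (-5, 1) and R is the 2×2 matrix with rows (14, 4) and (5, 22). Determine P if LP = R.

Since L multiplies P on the left, P = L⁻¹R.
L has determinant -12; L⁻¹ = [[-1/12, -1/6], [-5/12, 1/6]].
P = L⁻¹R = [[-1/12, -1/6], [-5/12, 1/6]] · [[14, 4], [5, 22]] = [[-2, -4], [-5, 2]].

P = [[-2, -4], [-5, 2]]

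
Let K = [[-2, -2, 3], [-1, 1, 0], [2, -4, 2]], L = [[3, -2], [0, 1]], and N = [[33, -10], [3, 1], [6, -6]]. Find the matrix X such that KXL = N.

X = K⁻¹NL⁻¹ (apply K⁻¹ on the left and L⁻¹ on the right).
det K = -2; the adjugate gives K⁻¹ = [[-1, 4, 3/2], [-1, 5, 3/2], [-1, 6, 2]].
det L = 3, so L⁻¹ = [[1/3, 2/3], [0, 1]].
K⁻¹N = [[-12, 5], [-9, 6], [-3, 4]].
X = (K⁻¹N)L⁻¹ = [[-4, -3], [-3, 0], [-1, 2]].

X = [[-4, -3], [-3, 0], [-1, 2]]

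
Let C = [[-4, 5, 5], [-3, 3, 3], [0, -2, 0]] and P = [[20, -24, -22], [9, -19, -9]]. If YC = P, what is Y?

Y = [[-2, -4, 1], [0, -3, 5]]

Right-multiplying both sides by C⁻¹ gives Y = PC⁻¹.
det C = 6; the adjugate gives C⁻¹ = [[1, -5/3, 0], [0, 0, -1/2], [1, -4/3, 1/2]].
Y = PC⁻¹ = [[20, -24, -22], [9, -19, -9]] · [[1, -5/3, 0], [0, 0, -1/2], [1, -4/3, 1/2]] = [[-2, -4, 1], [0, -3, 5]].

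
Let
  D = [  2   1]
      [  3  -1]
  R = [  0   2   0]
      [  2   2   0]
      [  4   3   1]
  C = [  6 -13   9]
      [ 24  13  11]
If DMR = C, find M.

Isolating M: multiply by D⁻¹ from the left and R⁻¹ from the right, so M = D⁻¹CR⁻¹.
det D = -5, so D⁻¹ = [[1/5, 1/5], [3/5, -2/5]].
det R = -4, so R⁻¹ = [[-1/2, 1/2, 0], [1/2, 0, 0], [1/2, -2, 1]].
D⁻¹C = [[6, 0, 4], [-6, -13, 1]].
M = (D⁻¹C)R⁻¹ = [[-1, -5, 4], [-3, -5, 1]].

M = [[-1, -5, 4], [-3, -5, 1]]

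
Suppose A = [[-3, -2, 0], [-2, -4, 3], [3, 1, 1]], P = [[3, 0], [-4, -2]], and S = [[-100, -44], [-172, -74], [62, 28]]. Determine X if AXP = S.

Isolating X: multiply by A⁻¹ from the left and P⁻¹ from the right, so X = A⁻¹SP⁻¹.
det A = -1, so A⁻¹ = [[7, -2, 6], [-11, 3, -9], [-10, 3, -8]].
det P = -6, so P⁻¹ = [[1/3, 0], [-2/3, -1/2]].
A⁻¹S = [[16, 8], [26, 10], [-12, -6]].
X = (A⁻¹S)P⁻¹ = [[0, -4], [2, -5], [0, 3]].

X = [[0, -4], [2, -5], [0, 3]]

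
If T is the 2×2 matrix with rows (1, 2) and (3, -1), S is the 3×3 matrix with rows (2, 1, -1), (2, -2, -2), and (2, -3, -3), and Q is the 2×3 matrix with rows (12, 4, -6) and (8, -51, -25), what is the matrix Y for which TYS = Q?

Y = [[-3, 4, 1], [4, -1, -1]]

Left-multiply by T⁻¹ and right-multiply by S⁻¹: Y = T⁻¹QS⁻¹.
det T = -7; the adjugate gives T⁻¹ = [[1/7, 2/7], [3/7, -1/7]].
det S = 4; the adjugate gives S⁻¹ = [[0, 3/2, -1], [1/2, -1, 1/2], [-1/2, 2, -3/2]].
T⁻¹Q = [[4, -14, -8], [4, 9, 1]].
Y = (T⁻¹Q)S⁻¹ = [[-3, 4, 1], [4, -1, -1]].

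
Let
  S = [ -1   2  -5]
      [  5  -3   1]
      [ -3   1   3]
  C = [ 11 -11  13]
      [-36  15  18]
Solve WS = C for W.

W = [[-6, -2, -5], [-3, -6, 3]]

S is on the right of W, so right-multiply by S⁻¹: W = CS⁻¹.
det S = -6; the adjugate gives S⁻¹ = [[5/3, 11/6, 13/6], [3, 3, 4], [2/3, 5/6, 7/6]].
W = CS⁻¹ = [[11, -11, 13], [-36, 15, 18]] · [[5/3, 11/6, 13/6], [3, 3, 4], [2/3, 5/6, 7/6]] = [[-6, -2, -5], [-3, -6, 3]].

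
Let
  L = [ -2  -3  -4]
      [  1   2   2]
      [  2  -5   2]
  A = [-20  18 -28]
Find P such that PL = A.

P = [[4, 0, -6]]

Right-multiplying both sides by L⁻¹ gives P = AL⁻¹.
det L = 2, so L⁻¹ = [[7, 13, 1], [1, 2, 0], [-9/2, -8, -1/2]].
P = AL⁻¹ = [[-20, 18, -28]] · [[7, 13, 1], [1, 2, 0], [-9/2, -8, -1/2]] = [[4, 0, -6]].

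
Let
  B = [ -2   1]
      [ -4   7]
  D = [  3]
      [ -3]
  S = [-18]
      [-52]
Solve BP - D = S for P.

BP = S + D = [[-15], [-55]].
Left-multiplying both sides by B⁻¹ gives P = B⁻¹(S + D).
B has determinant -10; B⁻¹ = [[-7/10, 1/10], [-2/5, 1/5]].
P = B⁻¹(S + D) = [[5], [-5]].

P = [[5], [-5]]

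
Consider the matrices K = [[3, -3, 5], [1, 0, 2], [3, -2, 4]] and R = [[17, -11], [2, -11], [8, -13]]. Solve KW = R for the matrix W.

Left-multiplying both sides by K⁻¹ gives W = K⁻¹R.
det K = -4; the adjugate gives K⁻¹ = [[-1, -1/2, 3/2], [-1/2, 3/4, 1/4], [1/2, 3/4, -3/4]].
W = K⁻¹R = [[-1, -1/2, 3/2], [-1/2, 3/4, 1/4], [1/2, 3/4, -3/4]] · [[17, -11], [2, -11], [8, -13]] = [[-6, -3], [-5, -6], [4, -4]].

W = [[-6, -3], [-5, -6], [4, -4]]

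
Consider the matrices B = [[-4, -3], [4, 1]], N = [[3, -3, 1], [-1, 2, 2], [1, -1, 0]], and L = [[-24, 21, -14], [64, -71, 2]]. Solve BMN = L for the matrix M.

Isolating M: multiply by B⁻¹ from the left and N⁻¹ from the right, so M = B⁻¹LN⁻¹.
B has determinant 8; B⁻¹ = [[1/8, 3/8], [-1/2, -1/2]].
det N = -1; the adjugate gives N⁻¹ = [[-2, 1, 8], [-2, 1, 7], [1, 0, -3]].
B⁻¹L = [[21, -24, -1], [-20, 25, 6]].
M = (B⁻¹L)N⁻¹ = [[5, -3, 3], [-4, 5, -3]].

M = [[5, -3, 3], [-4, 5, -3]]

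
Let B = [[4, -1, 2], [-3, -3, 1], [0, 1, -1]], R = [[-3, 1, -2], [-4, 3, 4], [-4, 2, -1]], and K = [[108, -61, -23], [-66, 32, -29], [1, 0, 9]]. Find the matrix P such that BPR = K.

P = B⁻¹KR⁻¹ (apply B⁻¹ on the left and R⁻¹ on the right).
det B = 5; the adjugate gives B⁻¹ = [[2/5, 1/5, 1], [-3/5, -4/5, -2], [-3/5, -4/5, -3]].
det R = 5, so R⁻¹ = [[-11/5, -3/5, 2], [-4, -1, 4], [4/5, 2/5, -1]].
B⁻¹K = [[31, -18, -6], [-14, 11, 19], [-15, 11, 10]].
P = (B⁻¹K)R⁻¹ = [[-1, -3, -4], [2, 5, -3], [-3, 2, 4]].

P = [[-1, -3, -4], [2, 5, -3], [-3, 2, 4]]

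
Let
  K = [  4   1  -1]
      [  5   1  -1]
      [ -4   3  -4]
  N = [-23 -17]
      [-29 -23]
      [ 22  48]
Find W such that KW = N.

Left-multiplying both sides by K⁻¹ gives W = K⁻¹N.
det K = 1; the adjugate gives K⁻¹ = [[-1, 1, 0], [24, -20, -1], [19, -16, -1]].
W = K⁻¹N = [[-1, 1, 0], [24, -20, -1], [19, -16, -1]] · [[-23, -17], [-29, -23], [22, 48]] = [[-6, -6], [6, 4], [5, -3]].

W = [[-6, -6], [6, 4], [5, -3]]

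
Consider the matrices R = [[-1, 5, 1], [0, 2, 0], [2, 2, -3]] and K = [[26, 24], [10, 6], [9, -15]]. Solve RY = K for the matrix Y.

Y = [[-2, -6], [5, 3], [-1, 3]]

R is on the left of Y, so left-multiply by R⁻¹: Y = R⁻¹K.
det R = 2; the adjugate gives R⁻¹ = [[-3, 17/2, -1], [0, 1/2, 0], [-2, 6, -1]].
Y = R⁻¹K = [[-3, 17/2, -1], [0, 1/2, 0], [-2, 6, -1]] · [[26, 24], [10, 6], [9, -15]] = [[-2, -6], [5, 3], [-1, 3]].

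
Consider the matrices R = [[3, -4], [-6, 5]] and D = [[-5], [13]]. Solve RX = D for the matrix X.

X = [[-3], [-1]]

R is on the left of X, so left-multiply by R⁻¹: X = R⁻¹D.
R has determinant -9; R⁻¹ = [[-5/9, -4/9], [-2/3, -1/3]].
X = R⁻¹D = [[-5/9, -4/9], [-2/3, -1/3]] · [[-5], [13]] = [[-3], [-1]].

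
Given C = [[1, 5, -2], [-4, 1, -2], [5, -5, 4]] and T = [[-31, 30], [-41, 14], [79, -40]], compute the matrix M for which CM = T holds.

Since C multiplies M on the left, M = C⁻¹T.
det C = -6, so C⁻¹ = [[1, 5/3, 4/3], [-1, -7/3, -5/3], [-5/2, -5, -7/2]].
M = C⁻¹T = [[1, 5/3, 4/3], [-1, -7/3, -5/3], [-5/2, -5, -7/2]] · [[-31, 30], [-41, 14], [79, -40]] = [[6, 0], [-5, 4], [6, -5]].

M = [[6, 0], [-5, 4], [6, -5]]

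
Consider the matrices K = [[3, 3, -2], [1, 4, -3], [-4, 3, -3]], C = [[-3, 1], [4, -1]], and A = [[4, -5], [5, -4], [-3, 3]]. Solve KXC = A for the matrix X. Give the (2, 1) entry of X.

-5

X = K⁻¹AC⁻¹ (apply K⁻¹ on the left and C⁻¹ on the right).
det K = -2; the adjugate gives K⁻¹ = [[3/2, -3/2, 1/2], [-15/2, 17/2, -7/2], [-19/2, 21/2, -9/2]].
det C = -1, so C⁻¹ = [[1, 1], [4, 3]].
K⁻¹A = [[-3, 0], [23, -7], [28, -8]].
X = (K⁻¹A)C⁻¹ = [[-3, -3], [-5, 2], [-4, 4]].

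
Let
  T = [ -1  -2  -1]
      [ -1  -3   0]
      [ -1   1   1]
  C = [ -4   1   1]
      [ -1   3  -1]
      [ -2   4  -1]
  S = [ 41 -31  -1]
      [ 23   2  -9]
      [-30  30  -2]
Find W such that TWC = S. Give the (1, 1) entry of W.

Left-multiply by T⁻¹ and right-multiply by C⁻¹: W = T⁻¹SC⁻¹.
det T = 5, so T⁻¹ = [[-3/5, 1/5, -3/5], [1/5, -2/5, 1/5], [-4/5, 3/5, 1/5]].
det C = -1, so C⁻¹ = [[-1, -5, 4], [-1, -6, 5], [-2, -14, 11]].
T⁻¹S = [[-2, 1, 0], [-7, -1, 3], [-25, 32, -5]].
W = (T⁻¹S)C⁻¹ = [[1, 4, -3], [2, -1, 0], [3, 3, 5]].

1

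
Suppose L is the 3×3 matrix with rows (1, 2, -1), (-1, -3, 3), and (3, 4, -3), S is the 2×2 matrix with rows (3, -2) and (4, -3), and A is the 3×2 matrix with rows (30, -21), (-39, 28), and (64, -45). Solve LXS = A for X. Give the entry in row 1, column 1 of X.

2

Left-multiply by L⁻¹ and right-multiply by S⁻¹: X = L⁻¹AS⁻¹.
L has determinant 4; L⁻¹ = [[-3/4, 1/2, 3/4], [3/2, 0, -1/2], [5/4, 1/2, -1/4]].
S has determinant -1; S⁻¹ = [[3, -2], [4, -3]].
L⁻¹A = [[6, -4], [13, -9], [2, -1]].
X = (L⁻¹A)S⁻¹ = [[2, 0], [3, 1], [2, -1]].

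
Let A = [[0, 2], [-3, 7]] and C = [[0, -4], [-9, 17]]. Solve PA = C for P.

Since A sits to the right of P, P = CA⁻¹.
det A = 6, so A⁻¹ = [[7/6, -1/3], [1/2, 0]].
P = CA⁻¹ = [[0, -4], [-9, 17]] · [[7/6, -1/3], [1/2, 0]] = [[-2, 0], [-2, 3]].

P = [[-2, 0], [-2, 3]]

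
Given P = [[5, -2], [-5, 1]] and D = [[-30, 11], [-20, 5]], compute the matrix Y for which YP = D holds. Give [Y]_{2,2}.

Since P sits to the right of Y, Y = DP⁻¹.
det P = -5, so P⁻¹ = [[-1/5, -2/5], [-1, -1]].
Y = DP⁻¹ = [[-30, 11], [-20, 5]] · [[-1/5, -2/5], [-1, -1]] = [[-5, 1], [-1, 3]].

3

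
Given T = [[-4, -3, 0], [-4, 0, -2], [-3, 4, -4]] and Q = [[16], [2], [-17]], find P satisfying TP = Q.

T is on the left of P, so left-multiply by T⁻¹: P = T⁻¹Q.
T has determinant -2; T⁻¹ = [[-4, 6, -3], [5, -8, 4], [8, -25/2, 6]].
P = T⁻¹Q = [[-4, 6, -3], [5, -8, 4], [8, -25/2, 6]] · [[16], [2], [-17]] = [[-1], [-4], [1]].

P = [[-1], [-4], [1]]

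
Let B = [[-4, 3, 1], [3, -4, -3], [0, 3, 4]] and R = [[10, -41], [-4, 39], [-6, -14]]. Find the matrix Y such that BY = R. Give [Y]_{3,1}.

Left-multiplying both sides by B⁻¹ gives Y = B⁻¹R.
det B = 1; the adjugate gives B⁻¹ = [[-7, -9, -5], [-12, -16, -9], [9, 12, 7]].
Y = B⁻¹R = [[-7, -9, -5], [-12, -16, -9], [9, 12, 7]] · [[10, -41], [-4, 39], [-6, -14]] = [[-4, 6], [-2, -6], [0, 1]].

0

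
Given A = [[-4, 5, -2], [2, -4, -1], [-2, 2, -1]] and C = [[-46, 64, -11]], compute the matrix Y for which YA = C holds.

Y = [[6, -6, 5]]

Right-multiplying both sides by A⁻¹ gives Y = CA⁻¹.
A has determinant 4; A⁻¹ = [[3/2, 1/4, -13/4], [1, 0, -2], [-1, -1/2, 3/2]].
Y = CA⁻¹ = [[-46, 64, -11]] · [[3/2, 1/4, -13/4], [1, 0, -2], [-1, -1/2, 3/2]] = [[6, -6, 5]].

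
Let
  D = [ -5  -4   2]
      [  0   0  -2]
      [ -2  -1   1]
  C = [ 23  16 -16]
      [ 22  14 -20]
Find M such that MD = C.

Right-multiplying both sides by D⁻¹ gives M = CD⁻¹.
det D = -6, so D⁻¹ = [[1/3, -1/3, -4/3], [-2/3, 1/6, 5/3], [0, -1/2, 0]].
M = CD⁻¹ = [[23, 16, -16], [22, 14, -20]] · [[1/3, -1/3, -4/3], [-2/3, 1/6, 5/3], [0, -1/2, 0]] = [[-3, 3, -4], [-2, 5, -6]].

M = [[-3, 3, -4], [-2, 5, -6]]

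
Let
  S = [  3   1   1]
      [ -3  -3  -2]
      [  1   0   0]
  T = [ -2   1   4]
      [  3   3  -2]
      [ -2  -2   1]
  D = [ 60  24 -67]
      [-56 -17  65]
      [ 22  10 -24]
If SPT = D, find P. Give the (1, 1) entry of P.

-4

Left-multiply by S⁻¹ and right-multiply by T⁻¹: P = S⁻¹DT⁻¹.
det S = 1, so S⁻¹ = [[0, 0, 1], [-2, -1, 3], [3, 1, -6]].
det T = 3; the adjugate gives T⁻¹ = [[-1/3, -3, -14/3], [1/3, 2, 8/3], [0, -2, -3]].
S⁻¹D = [[22, 10, -24], [2, -1, -3], [-8, -5, 8]].
P = (S⁻¹D)T⁻¹ = [[-4, 2, -4], [-1, -2, -3], [1, -2, 0]].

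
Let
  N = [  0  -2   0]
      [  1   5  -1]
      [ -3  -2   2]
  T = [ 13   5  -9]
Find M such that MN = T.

N is on the right of M, so right-multiply by N⁻¹: M = TN⁻¹.
N has determinant -2; N⁻¹ = [[-4, -2, -1], [-1/2, 0, 0], [-13/2, -3, -1]].
M = TN⁻¹ = [[13, 5, -9]] · [[-4, -2, -1], [-1/2, 0, 0], [-13/2, -3, -1]] = [[4, 1, -4]].

M = [[4, 1, -4]]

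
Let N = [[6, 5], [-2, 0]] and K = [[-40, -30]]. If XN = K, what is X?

X = [[-6, 2]]

Right-multiplying both sides by N⁻¹ gives X = KN⁻¹.
N has determinant 10; N⁻¹ = [[0, -1/2], [1/5, 3/5]].
X = KN⁻¹ = [[-40, -30]] · [[0, -1/2], [1/5, 3/5]] = [[-6, 2]].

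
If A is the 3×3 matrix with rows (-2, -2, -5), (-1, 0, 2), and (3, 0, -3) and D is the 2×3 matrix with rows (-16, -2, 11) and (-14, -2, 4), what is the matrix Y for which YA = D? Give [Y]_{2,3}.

Since A sits to the right of Y, Y = DA⁻¹.
A has determinant -6; A⁻¹ = [[0, 1, 2/3], [-1/2, -7/2, -3/2], [0, 1, 1/3]].
Y = DA⁻¹ = [[-16, -2, 11], [-14, -2, 4]] · [[0, 1, 2/3], [-1/2, -7/2, -3/2], [0, 1, 1/3]] = [[1, 2, -4], [1, -3, -5]].

-5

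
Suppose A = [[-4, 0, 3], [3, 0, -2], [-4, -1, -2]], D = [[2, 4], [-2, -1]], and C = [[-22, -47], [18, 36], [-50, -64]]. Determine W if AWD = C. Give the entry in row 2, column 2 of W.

W = A⁻¹CD⁻¹ (apply A⁻¹ on the left and D⁻¹ on the right).
det A = -1, so A⁻¹ = [[2, 3, 0], [-14, -20, -1], [3, 4, 0]].
det D = 6, so D⁻¹ = [[-1/6, -2/3], [1/3, 1/3]].
A⁻¹C = [[10, 14], [-2, 2], [6, 3]].
W = (A⁻¹C)D⁻¹ = [[3, -2], [1, 2], [0, -3]].

2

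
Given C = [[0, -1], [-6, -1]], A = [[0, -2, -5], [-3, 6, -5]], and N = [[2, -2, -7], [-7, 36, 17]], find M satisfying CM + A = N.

M = [[1, -5, -4], [-2, 0, 2]]

CM = N − A = [[2, 0, -2], [-4, 30, 22]].
Left-multiplying both sides by C⁻¹ gives M = C⁻¹(N − A).
C has determinant -6; C⁻¹ = [[1/6, -1/6], [-1, 0]].
M = C⁻¹(N − A) = [[1, -5, -4], [-2, 0, 2]].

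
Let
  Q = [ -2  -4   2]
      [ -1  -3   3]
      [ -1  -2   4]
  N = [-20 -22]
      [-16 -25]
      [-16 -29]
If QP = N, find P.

P = [[4, 1], [2, 2], [-2, -6]]

Q is on the left of P, so left-multiply by Q⁻¹: P = Q⁻¹N.
Q has determinant 6; Q⁻¹ = [[-1, 2, -1], [1/6, -1, 2/3], [-1/6, 0, 1/3]].
P = Q⁻¹N = [[-1, 2, -1], [1/6, -1, 2/3], [-1/6, 0, 1/3]] · [[-20, -22], [-16, -25], [-16, -29]] = [[4, 1], [2, 2], [-2, -6]].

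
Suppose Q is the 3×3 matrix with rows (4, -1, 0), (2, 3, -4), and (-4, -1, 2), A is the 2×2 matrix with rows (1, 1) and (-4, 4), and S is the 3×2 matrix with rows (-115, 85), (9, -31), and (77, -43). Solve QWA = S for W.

W = Q⁻¹SA⁻¹ (apply Q⁻¹ on the left and A⁻¹ on the right).
det Q = -4; the adjugate gives Q⁻¹ = [[-1/2, -1/2, -1], [-3, -2, -4], [-5/2, -2, -7/2]].
det A = 8, so A⁻¹ = [[1/2, -1/8], [1/2, 1/8]].
Q⁻¹S = [[-24, 16], [19, -21], [0, 0]].
W = (Q⁻¹S)A⁻¹ = [[-4, 5], [-1, -5], [0, 0]].

W = [[-4, 5], [-1, -5], [0, 0]]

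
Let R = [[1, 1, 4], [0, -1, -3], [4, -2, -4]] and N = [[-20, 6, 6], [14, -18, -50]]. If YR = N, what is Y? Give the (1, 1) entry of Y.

Since R sits to the right of Y, Y = NR⁻¹.
det R = 2; the adjugate gives R⁻¹ = [[-1, -2, 1/2], [-6, -10, 3/2], [2, 3, -1/2]].
Y = NR⁻¹ = [[-20, 6, 6], [14, -18, -50]] · [[-1, -2, 1/2], [-6, -10, 3/2], [2, 3, -1/2]] = [[-4, -2, -4], [-6, 2, 5]].

-4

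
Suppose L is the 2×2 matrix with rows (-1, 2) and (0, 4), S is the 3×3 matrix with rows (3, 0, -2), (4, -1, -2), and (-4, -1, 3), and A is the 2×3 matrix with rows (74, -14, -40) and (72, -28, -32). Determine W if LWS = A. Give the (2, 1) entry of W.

2

W = L⁻¹AS⁻¹ (apply L⁻¹ on the left and S⁻¹ on the right).
det L = -4, so L⁻¹ = [[-1, 1/2], [0, 1/4]].
det S = 1; the adjugate gives S⁻¹ = [[-5, 2, -2], [-4, 1, -2], [-8, 3, -3]].
L⁻¹A = [[-38, 0, 24], [18, -7, -8]].
W = (L⁻¹A)S⁻¹ = [[-2, -4, 4], [2, 5, 2]].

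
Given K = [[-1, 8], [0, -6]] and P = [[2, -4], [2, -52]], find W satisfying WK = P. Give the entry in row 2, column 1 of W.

-2

Right-multiplying both sides by K⁻¹ gives W = PK⁻¹.
det K = 6, so K⁻¹ = [[-1, -4/3], [0, -1/6]].
W = PK⁻¹ = [[2, -4], [2, -52]] · [[-1, -4/3], [0, -1/6]] = [[-2, -2], [-2, 6]].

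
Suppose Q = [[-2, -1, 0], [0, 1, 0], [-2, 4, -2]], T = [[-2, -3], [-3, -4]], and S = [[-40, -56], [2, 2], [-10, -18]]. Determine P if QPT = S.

Left-multiply by Q⁻¹ and right-multiply by T⁻¹: P = Q⁻¹ST⁻¹.
Q has determinant 4; Q⁻¹ = [[-1/2, -1/2, 0], [0, 1, 0], [1/2, 5/2, -1/2]].
T has determinant -1; T⁻¹ = [[4, -3], [-3, 2]].
Q⁻¹S = [[19, 27], [2, 2], [-10, -14]].
P = (Q⁻¹S)T⁻¹ = [[-5, -3], [2, -2], [2, 2]].

P = [[-5, -3], [2, -2], [2, 2]]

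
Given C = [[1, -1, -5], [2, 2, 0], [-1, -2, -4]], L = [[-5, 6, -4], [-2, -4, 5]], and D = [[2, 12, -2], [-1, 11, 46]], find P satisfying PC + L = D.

P = [[2, 1, -3], [-5, 1, -4]]

PC = D − L = [[7, 6, 2], [1, 15, 41]].
Since C sits to the right of P, P = (D − L)C⁻¹.
det C = -6; the adjugate gives C⁻¹ = [[4/3, -1, -5/3], [-4/3, 3/2, 5/3], [1/3, -1/2, -2/3]].
P = (D − L)C⁻¹ = [[2, 1, -3], [-5, 1, -4]].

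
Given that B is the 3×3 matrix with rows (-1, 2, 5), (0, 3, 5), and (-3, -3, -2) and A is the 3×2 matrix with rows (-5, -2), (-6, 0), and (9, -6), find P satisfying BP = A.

B is on the left of P, so left-multiply by B⁻¹: P = B⁻¹A.
det B = 6, so B⁻¹ = [[3/2, -11/6, -5/6], [-5/2, 17/6, 5/6], [3/2, -3/2, -1/2]].
P = B⁻¹A = [[3/2, -11/6, -5/6], [-5/2, 17/6, 5/6], [3/2, -3/2, -1/2]] · [[-5, -2], [-6, 0], [9, -6]] = [[-4, 2], [3, 0], [-3, 0]].

P = [[-4, 2], [3, 0], [-3, 0]]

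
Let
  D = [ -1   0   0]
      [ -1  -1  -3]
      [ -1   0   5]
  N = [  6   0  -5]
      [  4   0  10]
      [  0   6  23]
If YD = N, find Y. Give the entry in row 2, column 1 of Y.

-6

Right-multiplying both sides by D⁻¹ gives Y = ND⁻¹.
det D = 5; the adjugate gives D⁻¹ = [[-1, 0, 0], [8/5, -1, -3/5], [-1/5, 0, 1/5]].
Y = ND⁻¹ = [[6, 0, -5], [4, 0, 10], [0, 6, 23]] · [[-1, 0, 0], [8/5, -1, -3/5], [-1/5, 0, 1/5]] = [[-5, 0, -1], [-6, 0, 2], [5, -6, 1]].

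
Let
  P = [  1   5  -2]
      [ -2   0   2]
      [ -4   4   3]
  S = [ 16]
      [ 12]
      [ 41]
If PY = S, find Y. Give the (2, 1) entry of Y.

P is on the left of Y, so left-multiply by P⁻¹: Y = P⁻¹S.
det P = -2; the adjugate gives P⁻¹ = [[4, 23/2, -5], [1, 5/2, -1], [4, 12, -5]].
Y = P⁻¹S = [[4, 23/2, -5], [1, 5/2, -1], [4, 12, -5]] · [[16], [12], [41]] = [[-3], [5], [3]].

5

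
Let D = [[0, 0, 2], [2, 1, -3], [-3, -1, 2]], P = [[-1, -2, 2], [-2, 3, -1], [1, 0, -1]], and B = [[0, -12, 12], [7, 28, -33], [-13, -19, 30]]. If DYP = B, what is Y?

Y = [[0, -1, 4], [-2, 4, 1], [0, -2, -4]]

Y = D⁻¹BP⁻¹ (apply D⁻¹ on the left and P⁻¹ on the right).
det D = 2, so D⁻¹ = [[-1/2, -1, -1], [5/2, 3, 2], [1/2, 0, 0]].
det P = 3; the adjugate gives P⁻¹ = [[-1, -2/3, -4/3], [-1, -1/3, -5/3], [-1, -2/3, -7/3]].
D⁻¹B = [[6, -3, -3], [-5, 16, -9], [0, -6, 6]].
Y = (D⁻¹B)P⁻¹ = [[0, -1, 4], [-2, 4, 1], [0, -2, -4]].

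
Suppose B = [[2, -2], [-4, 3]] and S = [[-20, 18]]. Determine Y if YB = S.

Y = [[-6, 2]]

Right-multiplying both sides by B⁻¹ gives Y = SB⁻¹.
det B = -2, so B⁻¹ = [[-3/2, -1], [-2, -1]].
Y = SB⁻¹ = [[-20, 18]] · [[-3/2, -1], [-2, -1]] = [[-6, 2]].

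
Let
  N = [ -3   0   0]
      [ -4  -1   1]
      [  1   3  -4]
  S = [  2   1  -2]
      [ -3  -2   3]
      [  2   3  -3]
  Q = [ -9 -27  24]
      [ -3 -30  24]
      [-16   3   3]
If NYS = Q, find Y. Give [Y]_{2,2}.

Y = N⁻¹QS⁻¹ (apply N⁻¹ on the left and S⁻¹ on the right).
det N = -3, so N⁻¹ = [[-1/3, 0, 0], [5, -4, -1], [11/3, -3, -1]].
S has determinant 1; S⁻¹ = [[-3, -3, -1], [-3, -2, 0], [-5, -4, -1]].
N⁻¹Q = [[3, 9, -8], [-17, -18, 21], [-8, -12, 13]].
Y = (N⁻¹Q)S⁻¹ = [[4, 5, 5], [0, 3, -4], [-5, -4, -5]].

3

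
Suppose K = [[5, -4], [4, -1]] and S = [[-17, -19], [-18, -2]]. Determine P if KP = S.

K is on the left of P, so left-multiply by K⁻¹: P = K⁻¹S.
K has determinant 11; K⁻¹ = [[-1/11, 4/11], [-4/11, 5/11]].
P = K⁻¹S = [[-1/11, 4/11], [-4/11, 5/11]] · [[-17, -19], [-18, -2]] = [[-5, 1], [-2, 6]].

P = [[-5, 1], [-2, 6]]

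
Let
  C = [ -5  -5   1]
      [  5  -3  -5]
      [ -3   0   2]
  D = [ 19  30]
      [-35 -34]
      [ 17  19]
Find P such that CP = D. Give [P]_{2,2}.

-2

C is on the left of P, so left-multiply by C⁻¹: P = C⁻¹D.
det C = -4; the adjugate gives C⁻¹ = [[3/2, -5/2, -7], [-5/4, 7/4, 5], [9/4, -15/4, -10]].
P = C⁻¹D = [[3/2, -5/2, -7], [-5/4, 7/4, 5], [9/4, -15/4, -10]] · [[19, 30], [-35, -34], [17, 19]] = [[-3, -3], [0, -2], [4, 5]].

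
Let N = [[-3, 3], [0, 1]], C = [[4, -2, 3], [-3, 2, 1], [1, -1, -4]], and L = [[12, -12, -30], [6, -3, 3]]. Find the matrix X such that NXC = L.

Isolating X: multiply by N⁻¹ from the left and C⁻¹ from the right, so X = N⁻¹LC⁻¹.
det N = -3; the adjugate gives N⁻¹ = [[-1/3, 1], [0, 1]].
det C = -3; the adjugate gives C⁻¹ = [[7/3, 11/3, 8/3], [11/3, 19/3, 13/3], [-1/3, -2/3, -2/3]].
N⁻¹L = [[2, 1, 13], [6, -3, 3]].
X = (N⁻¹L)C⁻¹ = [[4, 5, 1], [2, 1, 1]].

X = [[4, 5, 1], [2, 1, 1]]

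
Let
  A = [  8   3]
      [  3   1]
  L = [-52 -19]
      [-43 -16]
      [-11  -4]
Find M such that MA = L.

M = [[-5, -4], [-5, -1], [-1, -1]]

Since A sits to the right of M, M = LA⁻¹.
det A = -1, so A⁻¹ = [[-1, 3], [3, -8]].
M = LA⁻¹ = [[-52, -19], [-43, -16], [-11, -4]] · [[-1, 3], [3, -8]] = [[-5, -4], [-5, -1], [-1, -1]].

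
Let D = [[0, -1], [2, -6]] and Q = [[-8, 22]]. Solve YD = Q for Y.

Y = [[2, -4]]

D is on the right of Y, so right-multiply by D⁻¹: Y = QD⁻¹.
det D = 2, so D⁻¹ = [[-3, 1/2], [-1, 0]].
Y = QD⁻¹ = [[-8, 22]] · [[-3, 1/2], [-1, 0]] = [[2, -4]].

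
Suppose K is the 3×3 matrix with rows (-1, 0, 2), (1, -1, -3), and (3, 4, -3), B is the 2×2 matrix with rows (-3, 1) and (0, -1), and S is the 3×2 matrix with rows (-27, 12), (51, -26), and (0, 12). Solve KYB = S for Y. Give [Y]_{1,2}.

Isolating Y: multiply by K⁻¹ from the left and B⁻¹ from the right, so Y = K⁻¹SB⁻¹.
det K = -1, so K⁻¹ = [[-15, -8, -2], [6, 3, 1], [-7, -4, -1]].
det B = 3; the adjugate gives B⁻¹ = [[-1/3, -1/3], [0, -1]].
K⁻¹S = [[-3, 4], [-9, 6], [-15, 8]].
Y = (K⁻¹S)B⁻¹ = [[1, -3], [3, -3], [5, -3]].

-3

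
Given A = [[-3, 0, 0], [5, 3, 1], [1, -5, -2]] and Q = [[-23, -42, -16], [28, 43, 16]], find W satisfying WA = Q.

Since A sits to the right of W, W = QA⁻¹.
det A = 3; the adjugate gives A⁻¹ = [[-1/3, 0, 0], [11/3, 2, 1], [-28/3, -5, -3]].
W = QA⁻¹ = [[-23, -42, -16], [28, 43, 16]] · [[-1/3, 0, 0], [11/3, 2, 1], [-28/3, -5, -3]] = [[3, -4, 6], [-1, 6, -5]].

W = [[3, -4, 6], [-1, 6, -5]]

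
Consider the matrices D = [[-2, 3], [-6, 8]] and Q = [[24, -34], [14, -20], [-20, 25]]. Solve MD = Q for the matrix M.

Right-multiplying both sides by D⁻¹ gives M = QD⁻¹.
det D = 2; the adjugate gives D⁻¹ = [[4, -3/2], [3, -1]].
M = QD⁻¹ = [[24, -34], [14, -20], [-20, 25]] · [[4, -3/2], [3, -1]] = [[-6, -2], [-4, -1], [-5, 5]].

M = [[-6, -2], [-4, -1], [-5, 5]]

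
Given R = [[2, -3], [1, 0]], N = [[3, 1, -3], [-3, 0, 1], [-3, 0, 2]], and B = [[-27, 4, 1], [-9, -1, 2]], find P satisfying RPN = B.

P = R⁻¹BN⁻¹ (apply R⁻¹ on the left and N⁻¹ on the right).
det R = 3; the adjugate gives R⁻¹ = [[0, 1], [-1/3, 2/3]].
det N = 3, so N⁻¹ = [[0, -2/3, 1/3], [1, -1, 2], [0, -1, 1]].
R⁻¹B = [[-9, -1, 2], [3, -2, 1]].
P = (R⁻¹B)N⁻¹ = [[-1, 5, -3], [-2, -1, -2]].

P = [[-1, 5, -3], [-2, -1, -2]]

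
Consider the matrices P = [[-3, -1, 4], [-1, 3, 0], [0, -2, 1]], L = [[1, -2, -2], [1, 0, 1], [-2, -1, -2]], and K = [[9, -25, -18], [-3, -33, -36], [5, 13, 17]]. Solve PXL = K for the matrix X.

X = P⁻¹KL⁻¹ (apply P⁻¹ on the left and L⁻¹ on the right).
P has determinant -2; P⁻¹ = [[-3/2, 7/2, 6], [-1/2, 3/2, 2], [-1, 3, 5]].
det L = 3; the adjugate gives L⁻¹ = [[1/3, -2/3, -2/3], [0, -2, -1], [-1/3, 5/3, 2/3]].
P⁻¹K = [[6, 0, 3], [1, -11, -11], [7, -9, -5]].
X = (P⁻¹K)L⁻¹ = [[1, 1, -2], [4, 3, 3], [4, 5, 1]].

X = [[1, 1, -2], [4, 3, 3], [4, 5, 1]]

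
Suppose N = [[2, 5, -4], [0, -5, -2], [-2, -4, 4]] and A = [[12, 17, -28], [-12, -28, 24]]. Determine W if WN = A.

Since N sits to the right of W, W = AN⁻¹.
N has determinant 4; N⁻¹ = [[-7, -1, -15/2], [1, 0, 1], [-5/2, -1/2, -5/2]].
W = AN⁻¹ = [[12, 17, -28], [-12, -28, 24]] · [[-7, -1, -15/2], [1, 0, 1], [-5/2, -1/2, -5/2]] = [[3, 2, -3], [-4, 0, 2]].

W = [[3, 2, -3], [-4, 0, 2]]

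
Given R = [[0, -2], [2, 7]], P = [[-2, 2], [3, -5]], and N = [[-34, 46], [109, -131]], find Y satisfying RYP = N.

Y = [[-5, -5], [-4, 3]]

Left-multiply by R⁻¹ and right-multiply by P⁻¹: Y = R⁻¹NP⁻¹.
R has determinant 4; R⁻¹ = [[7/4, 1/2], [-1/2, 0]].
det P = 4, so P⁻¹ = [[-5/4, -1/2], [-3/4, -1/2]].
R⁻¹N = [[-5, 15], [17, -23]].
Y = (R⁻¹N)P⁻¹ = [[-5, -5], [-4, 3]].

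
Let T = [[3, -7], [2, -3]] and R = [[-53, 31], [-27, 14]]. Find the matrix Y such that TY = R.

Y = [[-6, 1], [5, -4]]

Since T multiplies Y on the left, Y = T⁻¹R.
det T = 5; the adjugate gives T⁻¹ = [[-3/5, 7/5], [-2/5, 3/5]].
Y = T⁻¹R = [[-3/5, 7/5], [-2/5, 3/5]] · [[-53, 31], [-27, 14]] = [[-6, 1], [5, -4]].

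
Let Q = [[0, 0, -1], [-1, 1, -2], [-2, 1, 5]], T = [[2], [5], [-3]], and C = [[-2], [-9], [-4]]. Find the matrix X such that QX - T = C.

X = [[3], [-1], [0]]

QX = C + T = [[0], [-4], [-7]].
Q is on the left of X, so left-multiply by Q⁻¹: X = Q⁻¹(C + T).
det Q = -1; the adjugate gives Q⁻¹ = [[-7, 1, -1], [-9, 2, -1], [-1, 0, 0]].
X = Q⁻¹(C + T) = [[3], [-1], [0]].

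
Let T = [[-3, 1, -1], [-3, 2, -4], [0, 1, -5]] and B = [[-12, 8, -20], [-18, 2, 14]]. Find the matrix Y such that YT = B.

Y = [[2, 2, 2], [6, 0, -4]]

Right-multiplying both sides by T⁻¹ gives Y = BT⁻¹.
det T = 6; the adjugate gives T⁻¹ = [[-1, 2/3, -1/3], [-5/2, 5/2, -3/2], [-1/2, 1/2, -1/2]].
Y = BT⁻¹ = [[-12, 8, -20], [-18, 2, 14]] · [[-1, 2/3, -1/3], [-5/2, 5/2, -3/2], [-1/2, 1/2, -1/2]] = [[2, 2, 2], [6, 0, -4]].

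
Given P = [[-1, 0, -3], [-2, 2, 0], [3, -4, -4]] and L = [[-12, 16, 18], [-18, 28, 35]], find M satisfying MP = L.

P is on the right of M, so right-multiply by P⁻¹: M = LP⁻¹.
P has determinant 2; P⁻¹ = [[-4, 6, 3], [-4, 13/2, 3], [1, -2, -1]].
M = LP⁻¹ = [[-12, 16, 18], [-18, 28, 35]] · [[-4, 6, 3], [-4, 13/2, 3], [1, -2, -1]] = [[2, -4, -6], [-5, 4, -5]].

M = [[2, -4, -6], [-5, 4, -5]]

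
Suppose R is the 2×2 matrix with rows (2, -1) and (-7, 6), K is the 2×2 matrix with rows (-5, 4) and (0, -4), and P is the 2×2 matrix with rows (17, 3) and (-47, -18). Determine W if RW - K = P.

W = [[5, 4], [-2, 1]]

RW = P + K = [[12, 7], [-47, -22]].
Left-multiplying both sides by R⁻¹ gives W = R⁻¹(P + K).
det R = 5, so R⁻¹ = [[6/5, 1/5], [7/5, 2/5]].
W = R⁻¹(P + K) = [[5, 4], [-2, 1]].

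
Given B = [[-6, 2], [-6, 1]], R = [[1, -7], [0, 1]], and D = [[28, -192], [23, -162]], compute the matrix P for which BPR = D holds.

P = [[-3, 1], [5, 5]]

P = B⁻¹DR⁻¹ (apply B⁻¹ on the left and R⁻¹ on the right).
B has determinant 6; B⁻¹ = [[1/6, -1/3], [1, -1]].
R has determinant 1; R⁻¹ = [[1, 7], [0, 1]].
B⁻¹D = [[-3, 22], [5, -30]].
P = (B⁻¹D)R⁻¹ = [[-3, 1], [5, 5]].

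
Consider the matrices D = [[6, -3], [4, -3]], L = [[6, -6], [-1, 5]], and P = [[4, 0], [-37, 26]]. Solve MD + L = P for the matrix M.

MD = P − L = [[-2, 6], [-36, 21]].
D is on the right of M, so right-multiply by D⁻¹: M = (P − L)D⁻¹.
D has determinant -6; D⁻¹ = [[1/2, -1/2], [2/3, -1]].
M = (P − L)D⁻¹ = [[3, -5], [-4, -3]].

M = [[3, -5], [-4, -3]]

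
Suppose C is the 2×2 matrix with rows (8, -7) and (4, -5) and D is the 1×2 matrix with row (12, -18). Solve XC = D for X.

X = [[-1, 5]]

Since C sits to the right of X, X = DC⁻¹.
det C = -12, so C⁻¹ = [[5/12, -7/12], [1/3, -2/3]].
X = DC⁻¹ = [[12, -18]] · [[5/12, -7/12], [1/3, -2/3]] = [[-1, 5]].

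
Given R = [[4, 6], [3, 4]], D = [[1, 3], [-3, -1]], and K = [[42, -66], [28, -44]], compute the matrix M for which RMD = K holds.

M = R⁻¹KD⁻¹ (apply R⁻¹ on the left and D⁻¹ on the right).
det R = -2; the adjugate gives R⁻¹ = [[-2, 3], [3/2, -2]].
D has determinant 8; D⁻¹ = [[-1/8, -3/8], [3/8, 1/8]].
R⁻¹K = [[0, 0], [7, -11]].
M = (R⁻¹K)D⁻¹ = [[0, 0], [-5, -4]].

M = [[0, 0], [-5, -4]]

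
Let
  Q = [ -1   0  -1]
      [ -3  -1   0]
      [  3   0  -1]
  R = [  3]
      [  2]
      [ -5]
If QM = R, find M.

M = [[-2], [4], [-1]]

Since Q multiplies M on the left, M = Q⁻¹R.
det Q = -4, so Q⁻¹ = [[-1/4, 0, 1/4], [3/4, -1, -3/4], [-3/4, 0, -1/4]].
M = Q⁻¹R = [[-1/4, 0, 1/4], [3/4, -1, -3/4], [-3/4, 0, -1/4]] · [[3], [2], [-5]] = [[-2], [4], [-1]].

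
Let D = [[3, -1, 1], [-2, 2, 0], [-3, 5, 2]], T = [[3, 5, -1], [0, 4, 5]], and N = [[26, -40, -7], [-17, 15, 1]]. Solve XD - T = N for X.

XD = N + T = [[29, -35, -8], [-17, 19, 6]].
Since D sits to the right of X, X = (N + T)D⁻¹.
det D = 4, so D⁻¹ = [[1, 7/4, -1/2], [1, 9/4, -1/2], [-1, -3, 1]].
X = (N + T)D⁻¹ = [[2, -4, -5], [-4, -5, 5]].

X = [[2, -4, -5], [-4, -5, 5]]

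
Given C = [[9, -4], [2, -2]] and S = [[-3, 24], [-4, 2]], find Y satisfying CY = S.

Y = [[1, 4], [3, 3]]

Since C multiplies Y on the left, Y = C⁻¹S.
det C = -10, so C⁻¹ = [[1/5, -2/5], [1/5, -9/10]].
Y = C⁻¹S = [[1/5, -2/5], [1/5, -9/10]] · [[-3, 24], [-4, 2]] = [[1, 4], [3, 3]].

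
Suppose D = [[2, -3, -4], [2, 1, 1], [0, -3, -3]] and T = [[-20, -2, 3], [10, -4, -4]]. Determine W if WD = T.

Since D sits to the right of W, W = TD⁻¹.
D has determinant 6; D⁻¹ = [[0, 1/2, 1/6], [1, -1, -5/3], [-1, 1, 4/3]].
W = TD⁻¹ = [[-20, -2, 3], [10, -4, -4]] · [[0, 1/2, 1/6], [1, -1, -5/3], [-1, 1, 4/3]] = [[-5, -5, 4], [0, 5, 3]].

W = [[-5, -5, 4], [0, 5, 3]]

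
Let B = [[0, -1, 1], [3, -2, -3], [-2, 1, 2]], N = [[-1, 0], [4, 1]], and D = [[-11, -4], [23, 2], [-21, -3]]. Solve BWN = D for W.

W = [[-5, 5], [3, 5], [-2, 1]]

W = B⁻¹DN⁻¹ (apply B⁻¹ on the left and N⁻¹ on the right).
det B = -1, so B⁻¹ = [[1, -3, -5], [0, -2, -3], [1, -2, -3]].
N has determinant -1; N⁻¹ = [[-1, 0], [4, 1]].
B⁻¹D = [[25, 5], [17, 5], [6, 1]].
W = (B⁻¹D)N⁻¹ = [[-5, 5], [3, 5], [-2, 1]].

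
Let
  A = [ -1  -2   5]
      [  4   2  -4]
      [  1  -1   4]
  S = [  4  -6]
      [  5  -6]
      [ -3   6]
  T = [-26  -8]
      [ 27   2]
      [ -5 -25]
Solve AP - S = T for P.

AP = T + S = [[-22, -14], [32, -4], [-8, -19]].
A is on the left of P, so left-multiply by A⁻¹: P = A⁻¹(T + S).
det A = 6; the adjugate gives A⁻¹ = [[2/3, 1/2, -1/3], [-10/3, -3/2, 8/3], [-1, -1/2, 1]].
P = A⁻¹(T + S) = [[4, -5], [4, 2], [-2, -3]].

P = [[4, -5], [4, 2], [-2, -3]]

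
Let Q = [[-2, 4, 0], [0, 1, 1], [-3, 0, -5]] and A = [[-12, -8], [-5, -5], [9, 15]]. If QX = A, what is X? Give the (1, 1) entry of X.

2

Left-multiplying both sides by Q⁻¹ gives X = Q⁻¹A.
det Q = -2; the adjugate gives Q⁻¹ = [[5/2, -10, -2], [3/2, -5, -1], [-3/2, 6, 1]].
X = Q⁻¹A = [[5/2, -10, -2], [3/2, -5, -1], [-3/2, 6, 1]] · [[-12, -8], [-5, -5], [9, 15]] = [[2, 0], [-2, -2], [-3, -3]].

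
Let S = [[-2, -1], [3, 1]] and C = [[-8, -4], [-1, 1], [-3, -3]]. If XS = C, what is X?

S is on the right of X, so right-multiply by S⁻¹: X = CS⁻¹.
det S = 1; the adjugate gives S⁻¹ = [[1, 1], [-3, -2]].
X = CS⁻¹ = [[-8, -4], [-1, 1], [-3, -3]] · [[1, 1], [-3, -2]] = [[4, 0], [-4, -3], [6, 3]].

X = [[4, 0], [-4, -3], [6, 3]]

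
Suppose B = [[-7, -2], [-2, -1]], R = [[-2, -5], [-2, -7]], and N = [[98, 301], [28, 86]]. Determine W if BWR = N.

Isolating W: multiply by B⁻¹ from the left and R⁻¹ from the right, so W = B⁻¹NR⁻¹.
B has determinant 3; B⁻¹ = [[-1/3, 2/3], [2/3, -7/3]].
R has determinant 4; R⁻¹ = [[-7/4, 5/4], [1/2, -1/2]].
B⁻¹N = [[-14, -43], [0, 0]].
W = (B⁻¹N)R⁻¹ = [[3, 4], [0, 0]].

W = [[3, 4], [0, 0]]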